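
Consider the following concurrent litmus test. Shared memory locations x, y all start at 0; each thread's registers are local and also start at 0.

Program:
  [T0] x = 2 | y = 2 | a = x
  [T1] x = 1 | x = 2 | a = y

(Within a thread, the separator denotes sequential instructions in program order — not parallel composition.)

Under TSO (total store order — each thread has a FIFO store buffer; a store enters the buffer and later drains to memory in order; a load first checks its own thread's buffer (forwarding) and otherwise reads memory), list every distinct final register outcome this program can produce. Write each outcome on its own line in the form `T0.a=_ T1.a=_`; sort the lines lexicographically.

outcome vector order: (T0.a,T1.a)
|TSO outcomes| = 4

T0.a=1 T1.a=0
T0.a=1 T1.a=2
T0.a=2 T1.a=0
T0.a=2 T1.a=2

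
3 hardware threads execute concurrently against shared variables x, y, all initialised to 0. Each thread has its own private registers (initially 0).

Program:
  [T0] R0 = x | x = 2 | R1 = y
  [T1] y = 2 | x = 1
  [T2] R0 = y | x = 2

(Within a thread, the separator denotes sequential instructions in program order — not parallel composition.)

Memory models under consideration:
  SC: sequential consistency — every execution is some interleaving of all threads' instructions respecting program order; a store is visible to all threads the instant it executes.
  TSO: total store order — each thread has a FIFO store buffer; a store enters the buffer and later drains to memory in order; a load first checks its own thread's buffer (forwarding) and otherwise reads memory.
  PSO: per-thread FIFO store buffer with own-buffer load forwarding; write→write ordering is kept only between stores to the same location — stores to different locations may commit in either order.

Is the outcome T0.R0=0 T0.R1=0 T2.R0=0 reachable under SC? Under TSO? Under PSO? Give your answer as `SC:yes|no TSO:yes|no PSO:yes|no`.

SC:yes TSO:yes PSO:yes

outcome vector order: (T0.R0,T0.R1,T2.R0)
[SC] allowed = {<0 0 0> <0 0 2> <0 2 0> <0 2 2> <1 2 0> <1 2 2> <2 0 0> <2 2 0> <2 2 2>}
[TSO] allowed = {<0 0 0> <0 0 2> <0 2 0> <0 2 2> <1 2 0> <1 2 2> <2 0 0> <2 2 0> <2 2 2>}
[PSO] allowed = {<0 0 0> <0 0 2> <0 2 0> <0 2 2> <1 0 0> <1 0 2> <1 2 0> <1 2 2> <2 0 0> <2 2 0> <2 2 2>}
target <0 0 0> ∈ {SC,TSO,PSO}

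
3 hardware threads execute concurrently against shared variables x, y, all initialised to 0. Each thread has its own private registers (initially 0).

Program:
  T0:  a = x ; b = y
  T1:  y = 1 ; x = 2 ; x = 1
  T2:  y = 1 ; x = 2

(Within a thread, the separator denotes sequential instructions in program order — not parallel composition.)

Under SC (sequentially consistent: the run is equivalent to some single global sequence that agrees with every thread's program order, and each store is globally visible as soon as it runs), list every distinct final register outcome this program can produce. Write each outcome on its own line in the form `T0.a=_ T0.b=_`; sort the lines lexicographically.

outcome vector order: (T0.a,T0.b)
|SC outcomes| = 4

T0.a=0 T0.b=0
T0.a=0 T0.b=1
T0.a=1 T0.b=1
T0.a=2 T0.b=1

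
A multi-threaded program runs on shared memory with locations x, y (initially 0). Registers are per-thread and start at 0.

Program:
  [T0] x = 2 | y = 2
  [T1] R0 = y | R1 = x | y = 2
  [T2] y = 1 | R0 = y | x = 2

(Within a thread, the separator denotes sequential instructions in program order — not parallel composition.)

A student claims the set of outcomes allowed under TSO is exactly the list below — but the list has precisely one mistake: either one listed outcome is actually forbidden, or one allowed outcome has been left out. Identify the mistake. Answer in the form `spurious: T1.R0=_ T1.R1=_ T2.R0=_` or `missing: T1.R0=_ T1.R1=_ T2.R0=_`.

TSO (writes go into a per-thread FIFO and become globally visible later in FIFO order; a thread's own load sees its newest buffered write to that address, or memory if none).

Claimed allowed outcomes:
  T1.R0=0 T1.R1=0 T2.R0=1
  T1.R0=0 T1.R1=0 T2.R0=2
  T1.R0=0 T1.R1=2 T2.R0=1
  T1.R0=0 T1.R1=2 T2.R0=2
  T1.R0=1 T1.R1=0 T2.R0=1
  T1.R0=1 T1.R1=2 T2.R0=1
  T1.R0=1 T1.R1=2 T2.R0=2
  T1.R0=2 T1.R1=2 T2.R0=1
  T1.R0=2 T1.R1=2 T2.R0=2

missing: T1.R0=1 T1.R1=0 T2.R0=2

outcome vector order: (T1.R0,T1.R1,T2.R0)
under TSO → 0/0/1; 0/0/2; 0/2/1; 0/2/2; 1/0/1; 1/0/2; 1/2/1; 1/2/2; 2/2/1; 2/2/2
TSO∖claimed = {1/0/2}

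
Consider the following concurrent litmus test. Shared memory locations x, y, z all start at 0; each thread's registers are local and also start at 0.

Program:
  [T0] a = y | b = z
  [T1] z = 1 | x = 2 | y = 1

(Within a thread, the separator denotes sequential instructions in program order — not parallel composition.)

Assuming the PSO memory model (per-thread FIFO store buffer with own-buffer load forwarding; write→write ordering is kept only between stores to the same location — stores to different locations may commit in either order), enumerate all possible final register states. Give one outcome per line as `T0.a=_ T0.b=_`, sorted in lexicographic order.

outcome vector order: (T0.a,T0.b)
|PSO outcomes| = 4

T0.a=0 T0.b=0
T0.a=0 T0.b=1
T0.a=1 T0.b=0
T0.a=1 T0.b=1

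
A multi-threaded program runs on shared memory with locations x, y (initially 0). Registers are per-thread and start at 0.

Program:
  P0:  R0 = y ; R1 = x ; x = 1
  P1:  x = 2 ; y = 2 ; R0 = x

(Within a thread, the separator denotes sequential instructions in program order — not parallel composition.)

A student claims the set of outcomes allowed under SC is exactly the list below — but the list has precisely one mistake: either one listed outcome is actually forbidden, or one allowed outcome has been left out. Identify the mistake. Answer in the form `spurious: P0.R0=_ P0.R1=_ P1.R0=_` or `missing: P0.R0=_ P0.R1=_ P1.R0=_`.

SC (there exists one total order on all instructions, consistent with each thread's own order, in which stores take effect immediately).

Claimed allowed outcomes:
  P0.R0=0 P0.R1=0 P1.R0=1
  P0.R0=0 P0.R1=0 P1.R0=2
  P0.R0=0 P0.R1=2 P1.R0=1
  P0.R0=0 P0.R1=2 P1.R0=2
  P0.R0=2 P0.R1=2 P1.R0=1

missing: P0.R0=2 P0.R1=2 P1.R0=2

outcome vector order: (P0.R0,P0.R1,P1.R0)
SC (6): 0/0/1, 0/0/2, 0/2/1, 0/2/2, 2/2/1, 2/2/2
SC∖claimed = {2/2/2}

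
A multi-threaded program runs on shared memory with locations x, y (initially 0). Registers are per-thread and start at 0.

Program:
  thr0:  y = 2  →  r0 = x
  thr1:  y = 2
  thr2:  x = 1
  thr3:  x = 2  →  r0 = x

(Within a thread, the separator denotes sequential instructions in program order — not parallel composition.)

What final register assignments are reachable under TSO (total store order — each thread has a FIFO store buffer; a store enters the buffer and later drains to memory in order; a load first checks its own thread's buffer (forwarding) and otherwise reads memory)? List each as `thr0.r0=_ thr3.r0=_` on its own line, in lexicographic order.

thr0.r0=0 thr3.r0=1
thr0.r0=0 thr3.r0=2
thr0.r0=1 thr3.r0=1
thr0.r0=1 thr3.r0=2
thr0.r0=2 thr3.r0=1
thr0.r0=2 thr3.r0=2

outcome vector order: (thr0.r0,thr3.r0)
|TSO outcomes| = 6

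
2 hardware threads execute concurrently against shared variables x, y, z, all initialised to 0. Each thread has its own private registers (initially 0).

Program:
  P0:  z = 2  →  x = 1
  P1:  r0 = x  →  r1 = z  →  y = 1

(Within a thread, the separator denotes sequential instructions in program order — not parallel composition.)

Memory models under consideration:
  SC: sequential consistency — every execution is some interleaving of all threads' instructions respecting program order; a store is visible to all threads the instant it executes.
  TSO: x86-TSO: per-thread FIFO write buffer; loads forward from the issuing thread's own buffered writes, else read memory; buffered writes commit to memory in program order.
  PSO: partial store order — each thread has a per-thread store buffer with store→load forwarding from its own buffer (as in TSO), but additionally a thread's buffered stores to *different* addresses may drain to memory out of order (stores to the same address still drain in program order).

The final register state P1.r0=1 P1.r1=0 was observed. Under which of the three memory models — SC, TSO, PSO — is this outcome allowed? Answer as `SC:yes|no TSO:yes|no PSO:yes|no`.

outcome vector order: (P1.r0,P1.r1)
under SC → (0,0), (0,2), (1,2)
under TSO → (0,0), (0,2), (1,2)
under PSO → (0,0), (0,2), (1,0), (1,2)
target (1,0) ∈ {PSO}

SC:no TSO:no PSO:yes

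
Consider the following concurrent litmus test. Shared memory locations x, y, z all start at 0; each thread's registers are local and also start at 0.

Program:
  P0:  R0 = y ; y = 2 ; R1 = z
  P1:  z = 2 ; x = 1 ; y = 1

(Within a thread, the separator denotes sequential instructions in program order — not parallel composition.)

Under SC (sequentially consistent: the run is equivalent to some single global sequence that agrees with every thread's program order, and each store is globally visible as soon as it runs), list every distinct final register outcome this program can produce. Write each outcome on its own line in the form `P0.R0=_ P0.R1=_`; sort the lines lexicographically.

P0.R0=0 P0.R1=0
P0.R0=0 P0.R1=2
P0.R0=1 P0.R1=2

outcome vector order: (P0.R0,P0.R1)
|SC outcomes| = 3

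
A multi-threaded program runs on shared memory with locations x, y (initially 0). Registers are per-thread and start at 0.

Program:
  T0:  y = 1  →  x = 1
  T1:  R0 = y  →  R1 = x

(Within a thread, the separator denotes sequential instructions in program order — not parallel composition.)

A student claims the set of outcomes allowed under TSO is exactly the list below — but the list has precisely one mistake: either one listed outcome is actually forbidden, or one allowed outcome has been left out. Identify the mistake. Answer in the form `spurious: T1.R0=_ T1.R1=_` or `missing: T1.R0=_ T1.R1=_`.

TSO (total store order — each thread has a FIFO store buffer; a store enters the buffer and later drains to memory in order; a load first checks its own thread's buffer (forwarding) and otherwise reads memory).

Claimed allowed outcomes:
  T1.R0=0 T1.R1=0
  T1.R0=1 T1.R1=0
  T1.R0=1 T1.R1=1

missing: T1.R0=0 T1.R1=1

outcome vector order: (T1.R0,T1.R1)
under TSO → (0,0) (0,1) (1,0) (1,1)
TSO∖claimed = {(0,1)}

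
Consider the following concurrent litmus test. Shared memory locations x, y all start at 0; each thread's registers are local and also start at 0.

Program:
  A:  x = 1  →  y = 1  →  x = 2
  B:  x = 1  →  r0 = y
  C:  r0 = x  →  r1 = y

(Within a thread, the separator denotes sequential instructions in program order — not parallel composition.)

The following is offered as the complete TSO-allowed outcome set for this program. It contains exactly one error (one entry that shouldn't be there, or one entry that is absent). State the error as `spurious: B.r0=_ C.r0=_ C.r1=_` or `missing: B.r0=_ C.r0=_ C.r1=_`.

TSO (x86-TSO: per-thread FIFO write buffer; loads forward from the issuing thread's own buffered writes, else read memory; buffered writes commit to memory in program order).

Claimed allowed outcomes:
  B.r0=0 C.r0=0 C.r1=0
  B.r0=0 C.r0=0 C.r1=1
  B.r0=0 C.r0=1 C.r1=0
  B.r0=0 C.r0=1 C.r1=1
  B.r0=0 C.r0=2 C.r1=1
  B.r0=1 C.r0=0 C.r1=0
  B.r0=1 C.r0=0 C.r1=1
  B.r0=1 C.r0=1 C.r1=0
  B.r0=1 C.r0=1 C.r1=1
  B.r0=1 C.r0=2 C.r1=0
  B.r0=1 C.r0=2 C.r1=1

outcome vector order: (B.r0,C.r0,C.r1)
TSO: 10 outcomes — {<0 0 0> <0 0 1> <0 1 0> <0 1 1> <0 2 1> <1 0 0> <1 0 1> <1 1 0> <1 1 1> <1 2 1>}
claimed∖TSO = {<1 2 0>}

spurious: B.r0=1 C.r0=2 C.r1=0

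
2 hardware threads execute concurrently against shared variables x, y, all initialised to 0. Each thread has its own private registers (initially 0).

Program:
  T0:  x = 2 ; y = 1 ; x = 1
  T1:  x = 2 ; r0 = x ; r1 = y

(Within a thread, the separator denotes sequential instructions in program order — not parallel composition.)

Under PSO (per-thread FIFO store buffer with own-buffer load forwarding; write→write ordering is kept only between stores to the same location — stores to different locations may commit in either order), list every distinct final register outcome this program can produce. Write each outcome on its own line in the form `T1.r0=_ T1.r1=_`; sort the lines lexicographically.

T1.r0=1 T1.r1=0
T1.r0=1 T1.r1=1
T1.r0=2 T1.r1=0
T1.r0=2 T1.r1=1

outcome vector order: (T1.r0,T1.r1)
|PSO outcomes| = 4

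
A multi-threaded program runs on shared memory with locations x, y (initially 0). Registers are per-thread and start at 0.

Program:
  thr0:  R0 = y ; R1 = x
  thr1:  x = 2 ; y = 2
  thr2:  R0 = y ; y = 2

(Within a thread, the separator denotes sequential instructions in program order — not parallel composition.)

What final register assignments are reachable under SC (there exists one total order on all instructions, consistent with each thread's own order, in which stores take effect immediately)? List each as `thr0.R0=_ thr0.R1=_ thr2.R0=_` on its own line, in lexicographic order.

outcome vector order: (thr0.R0,thr0.R1,thr2.R0)
|SC outcomes| = 7

thr0.R0=0 thr0.R1=0 thr2.R0=0
thr0.R0=0 thr0.R1=0 thr2.R0=2
thr0.R0=0 thr0.R1=2 thr2.R0=0
thr0.R0=0 thr0.R1=2 thr2.R0=2
thr0.R0=2 thr0.R1=0 thr2.R0=0
thr0.R0=2 thr0.R1=2 thr2.R0=0
thr0.R0=2 thr0.R1=2 thr2.R0=2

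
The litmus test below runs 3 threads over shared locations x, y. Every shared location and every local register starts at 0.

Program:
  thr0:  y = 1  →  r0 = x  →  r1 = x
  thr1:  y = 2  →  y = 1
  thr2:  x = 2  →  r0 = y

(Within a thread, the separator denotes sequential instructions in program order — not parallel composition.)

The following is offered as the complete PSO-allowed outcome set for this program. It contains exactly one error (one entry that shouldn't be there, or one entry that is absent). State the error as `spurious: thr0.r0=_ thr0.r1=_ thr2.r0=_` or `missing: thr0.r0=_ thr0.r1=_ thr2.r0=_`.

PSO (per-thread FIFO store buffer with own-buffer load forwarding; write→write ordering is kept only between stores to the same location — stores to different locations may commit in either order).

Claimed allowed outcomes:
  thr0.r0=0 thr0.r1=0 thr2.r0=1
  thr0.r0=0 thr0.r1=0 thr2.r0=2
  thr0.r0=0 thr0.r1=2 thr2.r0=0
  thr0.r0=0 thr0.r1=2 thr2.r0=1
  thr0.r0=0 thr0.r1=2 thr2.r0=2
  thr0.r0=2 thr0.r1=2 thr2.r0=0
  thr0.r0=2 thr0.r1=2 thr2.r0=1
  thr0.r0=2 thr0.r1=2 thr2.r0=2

outcome vector order: (thr0.r0,thr0.r1,thr2.r0)
[PSO] allowed = {000 001 002 020 021 022 220 221 222}
PSO∖claimed = {000}

missing: thr0.r0=0 thr0.r1=0 thr2.r0=0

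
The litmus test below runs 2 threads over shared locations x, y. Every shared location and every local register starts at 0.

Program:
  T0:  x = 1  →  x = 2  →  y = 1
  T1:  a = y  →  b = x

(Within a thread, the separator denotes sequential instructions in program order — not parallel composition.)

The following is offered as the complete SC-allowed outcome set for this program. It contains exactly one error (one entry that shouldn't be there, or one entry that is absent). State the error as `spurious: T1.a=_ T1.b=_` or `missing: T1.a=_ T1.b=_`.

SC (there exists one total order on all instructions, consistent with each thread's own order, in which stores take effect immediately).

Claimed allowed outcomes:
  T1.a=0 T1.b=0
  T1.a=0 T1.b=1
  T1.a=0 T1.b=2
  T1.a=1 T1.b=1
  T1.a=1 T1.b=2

spurious: T1.a=1 T1.b=1

outcome vector order: (T1.a,T1.b)
SC (4): <0 0>; <0 1>; <0 2>; <1 2>
claimed∖SC = {<1 1>}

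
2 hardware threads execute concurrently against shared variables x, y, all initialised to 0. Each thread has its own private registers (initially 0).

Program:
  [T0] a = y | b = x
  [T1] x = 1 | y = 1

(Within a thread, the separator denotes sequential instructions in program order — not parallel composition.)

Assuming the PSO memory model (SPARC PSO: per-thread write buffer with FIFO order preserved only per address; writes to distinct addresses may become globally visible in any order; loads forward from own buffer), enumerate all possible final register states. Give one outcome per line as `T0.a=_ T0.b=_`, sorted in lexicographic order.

T0.a=0 T0.b=0
T0.a=0 T0.b=1
T0.a=1 T0.b=0
T0.a=1 T0.b=1

outcome vector order: (T0.a,T0.b)
|PSO outcomes| = 4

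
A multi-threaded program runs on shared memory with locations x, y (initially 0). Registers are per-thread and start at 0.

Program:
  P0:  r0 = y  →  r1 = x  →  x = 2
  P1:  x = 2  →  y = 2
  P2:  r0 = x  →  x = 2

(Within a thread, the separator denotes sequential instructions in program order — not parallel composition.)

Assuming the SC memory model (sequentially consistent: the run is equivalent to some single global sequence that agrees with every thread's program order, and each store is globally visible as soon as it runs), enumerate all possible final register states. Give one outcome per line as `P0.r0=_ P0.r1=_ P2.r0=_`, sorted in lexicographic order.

outcome vector order: (P0.r0,P0.r1,P2.r0)
|SC outcomes| = 6

P0.r0=0 P0.r1=0 P2.r0=0
P0.r0=0 P0.r1=0 P2.r0=2
P0.r0=0 P0.r1=2 P2.r0=0
P0.r0=0 P0.r1=2 P2.r0=2
P0.r0=2 P0.r1=2 P2.r0=0
P0.r0=2 P0.r1=2 P2.r0=2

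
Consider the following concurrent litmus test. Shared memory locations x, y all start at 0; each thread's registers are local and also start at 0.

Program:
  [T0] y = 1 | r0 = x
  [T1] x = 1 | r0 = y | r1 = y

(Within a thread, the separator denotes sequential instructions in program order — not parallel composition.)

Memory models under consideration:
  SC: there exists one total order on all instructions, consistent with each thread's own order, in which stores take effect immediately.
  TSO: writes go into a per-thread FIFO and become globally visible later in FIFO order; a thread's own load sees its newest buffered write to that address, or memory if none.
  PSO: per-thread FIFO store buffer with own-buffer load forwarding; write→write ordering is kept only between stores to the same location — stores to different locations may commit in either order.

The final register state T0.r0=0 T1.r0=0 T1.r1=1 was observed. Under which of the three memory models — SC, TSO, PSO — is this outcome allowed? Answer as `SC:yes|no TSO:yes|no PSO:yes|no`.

outcome vector order: (T0.r0,T1.r0,T1.r1)
under SC → (0,1,1) (1,0,0) (1,0,1) (1,1,1)
under TSO → (0,0,0) (0,0,1) (0,1,1) (1,0,0) (1,0,1) (1,1,1)
under PSO → (0,0,0) (0,0,1) (0,1,1) (1,0,0) (1,0,1) (1,1,1)
target (0,0,1) ∈ {TSO,PSO}

SC:no TSO:yes PSO:yes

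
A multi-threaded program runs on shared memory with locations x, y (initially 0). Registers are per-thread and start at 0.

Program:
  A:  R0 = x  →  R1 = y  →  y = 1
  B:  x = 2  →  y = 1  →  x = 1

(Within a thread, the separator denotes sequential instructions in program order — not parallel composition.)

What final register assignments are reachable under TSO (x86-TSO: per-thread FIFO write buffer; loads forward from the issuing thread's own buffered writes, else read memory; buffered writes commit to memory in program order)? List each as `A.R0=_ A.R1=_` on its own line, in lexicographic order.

A.R0=0 A.R1=0
A.R0=0 A.R1=1
A.R0=1 A.R1=1
A.R0=2 A.R1=0
A.R0=2 A.R1=1

outcome vector order: (A.R0,A.R1)
|TSO outcomes| = 5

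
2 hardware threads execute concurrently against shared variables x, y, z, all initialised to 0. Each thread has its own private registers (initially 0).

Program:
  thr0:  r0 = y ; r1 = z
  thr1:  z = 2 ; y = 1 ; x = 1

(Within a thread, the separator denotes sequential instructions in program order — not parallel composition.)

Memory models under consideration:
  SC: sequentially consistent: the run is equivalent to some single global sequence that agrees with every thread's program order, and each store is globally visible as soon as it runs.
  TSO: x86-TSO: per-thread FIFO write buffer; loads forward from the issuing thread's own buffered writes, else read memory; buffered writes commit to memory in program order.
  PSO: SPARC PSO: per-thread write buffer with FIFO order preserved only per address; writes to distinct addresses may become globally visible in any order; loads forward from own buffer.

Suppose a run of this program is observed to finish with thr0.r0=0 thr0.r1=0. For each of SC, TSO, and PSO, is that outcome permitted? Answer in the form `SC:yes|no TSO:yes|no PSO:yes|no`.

outcome vector order: (thr0.r0,thr0.r1)
[SC] allowed = {<0 0> <0 2> <1 2>}
[TSO] allowed = {<0 0> <0 2> <1 2>}
[PSO] allowed = {<0 0> <0 2> <1 0> <1 2>}
target <0 0> ∈ {SC,TSO,PSO}

SC:yes TSO:yes PSO:yes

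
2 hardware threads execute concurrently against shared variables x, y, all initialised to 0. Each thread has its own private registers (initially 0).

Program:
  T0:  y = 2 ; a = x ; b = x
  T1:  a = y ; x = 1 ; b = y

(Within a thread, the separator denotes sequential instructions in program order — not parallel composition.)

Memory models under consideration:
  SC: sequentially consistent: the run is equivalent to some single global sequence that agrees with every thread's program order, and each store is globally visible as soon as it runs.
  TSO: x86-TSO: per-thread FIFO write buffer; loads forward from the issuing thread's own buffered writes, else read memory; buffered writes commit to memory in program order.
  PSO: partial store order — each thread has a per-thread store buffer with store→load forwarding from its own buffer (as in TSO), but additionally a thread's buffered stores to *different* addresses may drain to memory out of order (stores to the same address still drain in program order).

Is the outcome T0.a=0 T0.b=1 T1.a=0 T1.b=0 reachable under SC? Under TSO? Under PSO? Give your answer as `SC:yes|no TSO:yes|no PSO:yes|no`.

SC:no TSO:yes PSO:yes

outcome vector order: (T0.a,T0.b,T1.a,T1.b)
SC: 7 outcomes — {0002; 0022; 0102; 0122; 1100; 1102; 1122}
TSO: 9 outcomes — {0000; 0002; 0022; 0100; 0102; 0122; 1100; 1102; 1122}
PSO: 9 outcomes — {0000; 0002; 0022; 0100; 0102; 0122; 1100; 1102; 1122}
target 0100 ∈ {TSO,PSO}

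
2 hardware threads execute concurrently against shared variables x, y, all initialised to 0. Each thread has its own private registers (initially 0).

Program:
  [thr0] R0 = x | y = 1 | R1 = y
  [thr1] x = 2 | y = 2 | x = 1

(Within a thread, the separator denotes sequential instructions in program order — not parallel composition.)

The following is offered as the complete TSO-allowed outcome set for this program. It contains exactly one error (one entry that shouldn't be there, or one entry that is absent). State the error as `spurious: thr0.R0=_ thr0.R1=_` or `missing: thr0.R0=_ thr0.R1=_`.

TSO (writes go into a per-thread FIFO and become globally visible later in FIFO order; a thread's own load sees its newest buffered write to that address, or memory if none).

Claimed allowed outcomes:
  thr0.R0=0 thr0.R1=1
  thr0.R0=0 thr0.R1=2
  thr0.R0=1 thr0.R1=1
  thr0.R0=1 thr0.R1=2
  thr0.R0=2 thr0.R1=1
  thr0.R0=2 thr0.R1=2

outcome vector order: (thr0.R0,thr0.R1)
under TSO → (0,1) (0,2) (1,1) (2,1) (2,2)
claimed∖TSO = {(1,2)}

spurious: thr0.R0=1 thr0.R1=2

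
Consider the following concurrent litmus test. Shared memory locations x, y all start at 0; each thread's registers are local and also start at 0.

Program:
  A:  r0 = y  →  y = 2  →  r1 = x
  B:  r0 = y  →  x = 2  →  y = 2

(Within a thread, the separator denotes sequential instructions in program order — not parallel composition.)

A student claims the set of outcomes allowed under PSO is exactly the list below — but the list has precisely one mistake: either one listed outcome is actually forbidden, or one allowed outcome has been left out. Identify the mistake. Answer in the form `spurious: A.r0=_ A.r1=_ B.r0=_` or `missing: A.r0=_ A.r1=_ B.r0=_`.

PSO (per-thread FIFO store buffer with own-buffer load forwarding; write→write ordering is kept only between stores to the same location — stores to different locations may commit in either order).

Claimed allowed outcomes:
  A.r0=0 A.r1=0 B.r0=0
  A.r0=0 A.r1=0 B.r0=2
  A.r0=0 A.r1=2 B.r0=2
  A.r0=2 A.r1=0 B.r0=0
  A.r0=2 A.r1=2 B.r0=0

missing: A.r0=0 A.r1=2 B.r0=0

outcome vector order: (A.r0,A.r1,B.r0)
[PSO] allowed = {(0,0,0), (0,0,2), (0,2,0), (0,2,2), (2,0,0), (2,2,0)}
PSO∖claimed = {(0,2,0)}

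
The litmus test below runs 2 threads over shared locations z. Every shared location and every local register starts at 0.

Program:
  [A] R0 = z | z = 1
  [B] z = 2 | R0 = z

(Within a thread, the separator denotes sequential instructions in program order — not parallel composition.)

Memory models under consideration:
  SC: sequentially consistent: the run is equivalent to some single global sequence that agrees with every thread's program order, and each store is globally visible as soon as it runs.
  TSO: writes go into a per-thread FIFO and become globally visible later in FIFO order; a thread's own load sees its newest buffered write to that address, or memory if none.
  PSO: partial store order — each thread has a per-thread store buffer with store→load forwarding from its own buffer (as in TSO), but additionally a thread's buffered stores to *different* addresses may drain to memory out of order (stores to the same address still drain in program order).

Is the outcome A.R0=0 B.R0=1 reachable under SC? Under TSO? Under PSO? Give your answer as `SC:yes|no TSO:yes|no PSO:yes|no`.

outcome vector order: (A.R0,B.R0)
under SC → 01; 02; 21; 22
under TSO → 01; 02; 21; 22
under PSO → 01; 02; 21; 22
target 01 ∈ {SC,TSO,PSO}

SC:yes TSO:yes PSO:yes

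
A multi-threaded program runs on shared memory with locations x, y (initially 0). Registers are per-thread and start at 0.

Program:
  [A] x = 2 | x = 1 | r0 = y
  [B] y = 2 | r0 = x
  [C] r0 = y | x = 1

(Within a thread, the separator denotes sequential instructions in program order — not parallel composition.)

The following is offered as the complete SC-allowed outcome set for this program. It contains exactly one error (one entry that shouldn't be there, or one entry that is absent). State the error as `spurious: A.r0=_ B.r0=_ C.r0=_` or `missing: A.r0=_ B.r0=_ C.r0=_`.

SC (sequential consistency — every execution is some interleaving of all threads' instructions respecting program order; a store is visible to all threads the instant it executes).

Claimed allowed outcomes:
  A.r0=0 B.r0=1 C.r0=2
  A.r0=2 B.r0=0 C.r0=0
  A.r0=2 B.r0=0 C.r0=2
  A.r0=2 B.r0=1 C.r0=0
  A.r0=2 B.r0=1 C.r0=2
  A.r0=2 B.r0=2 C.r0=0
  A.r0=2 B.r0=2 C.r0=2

missing: A.r0=0 B.r0=1 C.r0=0

outcome vector order: (A.r0,B.r0,C.r0)
under SC → 010 012 200 202 210 212 220 222
SC∖claimed = {010}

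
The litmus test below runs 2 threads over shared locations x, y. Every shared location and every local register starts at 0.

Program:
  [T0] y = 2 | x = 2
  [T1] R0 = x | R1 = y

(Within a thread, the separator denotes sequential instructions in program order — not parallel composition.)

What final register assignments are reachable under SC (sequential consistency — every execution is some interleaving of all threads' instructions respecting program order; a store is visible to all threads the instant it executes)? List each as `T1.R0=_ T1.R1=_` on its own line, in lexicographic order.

T1.R0=0 T1.R1=0
T1.R0=0 T1.R1=2
T1.R0=2 T1.R1=2

outcome vector order: (T1.R0,T1.R1)
|SC outcomes| = 3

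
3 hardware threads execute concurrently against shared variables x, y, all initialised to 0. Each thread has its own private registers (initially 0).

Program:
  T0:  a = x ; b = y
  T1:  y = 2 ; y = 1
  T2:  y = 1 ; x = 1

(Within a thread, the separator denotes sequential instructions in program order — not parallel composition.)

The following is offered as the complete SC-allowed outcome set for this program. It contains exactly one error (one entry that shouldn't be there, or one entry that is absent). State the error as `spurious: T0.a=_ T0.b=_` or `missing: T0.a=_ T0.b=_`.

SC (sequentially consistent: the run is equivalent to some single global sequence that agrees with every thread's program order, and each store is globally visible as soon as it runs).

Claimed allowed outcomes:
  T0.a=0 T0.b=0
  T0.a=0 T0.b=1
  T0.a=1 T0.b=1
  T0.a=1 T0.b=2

missing: T0.a=0 T0.b=2

outcome vector order: (T0.a,T0.b)
under SC → 00 01 02 11 12
SC∖claimed = {02}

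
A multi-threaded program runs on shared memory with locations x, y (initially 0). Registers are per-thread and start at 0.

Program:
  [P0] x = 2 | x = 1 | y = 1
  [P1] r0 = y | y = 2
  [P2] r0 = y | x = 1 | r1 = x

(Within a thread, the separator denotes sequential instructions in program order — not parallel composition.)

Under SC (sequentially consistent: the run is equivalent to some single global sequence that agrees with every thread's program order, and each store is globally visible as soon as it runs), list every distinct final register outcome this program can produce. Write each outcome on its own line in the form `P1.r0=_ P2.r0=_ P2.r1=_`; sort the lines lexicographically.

P1.r0=0 P2.r0=0 P2.r1=1
P1.r0=0 P2.r0=0 P2.r1=2
P1.r0=0 P2.r0=1 P2.r1=1
P1.r0=0 P2.r0=2 P2.r1=1
P1.r0=0 P2.r0=2 P2.r1=2
P1.r0=1 P2.r0=0 P2.r1=1
P1.r0=1 P2.r0=0 P2.r1=2
P1.r0=1 P2.r0=1 P2.r1=1
P1.r0=1 P2.r0=2 P2.r1=1

outcome vector order: (P1.r0,P2.r0,P2.r1)
|SC outcomes| = 9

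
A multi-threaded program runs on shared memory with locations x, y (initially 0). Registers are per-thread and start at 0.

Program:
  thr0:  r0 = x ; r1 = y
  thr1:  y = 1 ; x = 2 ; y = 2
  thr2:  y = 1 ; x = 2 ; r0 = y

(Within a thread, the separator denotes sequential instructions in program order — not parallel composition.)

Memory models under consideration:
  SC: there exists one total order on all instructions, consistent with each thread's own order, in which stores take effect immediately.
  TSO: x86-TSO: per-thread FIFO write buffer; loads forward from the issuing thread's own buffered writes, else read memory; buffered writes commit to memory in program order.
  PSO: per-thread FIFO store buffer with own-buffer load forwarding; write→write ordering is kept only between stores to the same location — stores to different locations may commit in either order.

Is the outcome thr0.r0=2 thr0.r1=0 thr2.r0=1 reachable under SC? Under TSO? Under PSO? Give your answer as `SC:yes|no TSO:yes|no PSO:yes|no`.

outcome vector order: (thr0.r0,thr0.r1,thr2.r0)
SC: 10 outcomes — {0/0/1 0/0/2 0/1/1 0/1/2 0/2/1 0/2/2 2/1/1 2/1/2 2/2/1 2/2/2}
TSO: 10 outcomes — {0/0/1 0/0/2 0/1/1 0/1/2 0/2/1 0/2/2 2/1/1 2/1/2 2/2/1 2/2/2}
PSO: 12 outcomes — {0/0/1 0/0/2 0/1/1 0/1/2 0/2/1 0/2/2 2/0/1 2/0/2 2/1/1 2/1/2 2/2/1 2/2/2}
target 2/0/1 ∈ {PSO}

SC:no TSO:no PSO:yes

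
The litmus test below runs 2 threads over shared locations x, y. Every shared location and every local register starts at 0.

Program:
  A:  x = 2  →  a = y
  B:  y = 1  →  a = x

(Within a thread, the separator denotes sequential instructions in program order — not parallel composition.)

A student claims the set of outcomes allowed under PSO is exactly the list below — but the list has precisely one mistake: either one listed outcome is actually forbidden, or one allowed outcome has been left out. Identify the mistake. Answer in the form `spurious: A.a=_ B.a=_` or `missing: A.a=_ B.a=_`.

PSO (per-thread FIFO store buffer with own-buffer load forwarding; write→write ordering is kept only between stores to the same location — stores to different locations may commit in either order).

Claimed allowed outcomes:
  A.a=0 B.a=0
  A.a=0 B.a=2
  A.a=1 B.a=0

outcome vector order: (A.a,B.a)
PSO (4): 00, 02, 10, 12
PSO∖claimed = {12}

missing: A.a=1 B.a=2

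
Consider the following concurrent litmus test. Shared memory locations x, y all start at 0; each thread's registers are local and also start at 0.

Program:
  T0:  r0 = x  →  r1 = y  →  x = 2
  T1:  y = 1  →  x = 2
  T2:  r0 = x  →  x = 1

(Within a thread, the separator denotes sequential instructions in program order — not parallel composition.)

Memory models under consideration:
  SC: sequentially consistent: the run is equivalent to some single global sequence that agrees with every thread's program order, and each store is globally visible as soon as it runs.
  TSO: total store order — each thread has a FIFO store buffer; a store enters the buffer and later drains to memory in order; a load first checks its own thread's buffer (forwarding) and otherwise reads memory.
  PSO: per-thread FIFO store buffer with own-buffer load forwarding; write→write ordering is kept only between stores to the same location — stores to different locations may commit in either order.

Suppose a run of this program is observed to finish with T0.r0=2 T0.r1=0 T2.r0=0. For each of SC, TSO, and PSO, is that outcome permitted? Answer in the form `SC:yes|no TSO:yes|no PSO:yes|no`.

SC:no TSO:no PSO:yes

outcome vector order: (T0.r0,T0.r1,T2.r0)
[SC] allowed = {0/0/0 0/0/2 0/1/0 0/1/2 1/0/0 1/1/0 1/1/2 2/1/0 2/1/2}
[TSO] allowed = {0/0/0 0/0/2 0/1/0 0/1/2 1/0/0 1/1/0 1/1/2 2/1/0 2/1/2}
[PSO] allowed = {0/0/0 0/0/2 0/1/0 0/1/2 1/0/0 1/0/2 1/1/0 1/1/2 2/0/0 2/0/2 2/1/0 2/1/2}
target 2/0/0 ∈ {PSO}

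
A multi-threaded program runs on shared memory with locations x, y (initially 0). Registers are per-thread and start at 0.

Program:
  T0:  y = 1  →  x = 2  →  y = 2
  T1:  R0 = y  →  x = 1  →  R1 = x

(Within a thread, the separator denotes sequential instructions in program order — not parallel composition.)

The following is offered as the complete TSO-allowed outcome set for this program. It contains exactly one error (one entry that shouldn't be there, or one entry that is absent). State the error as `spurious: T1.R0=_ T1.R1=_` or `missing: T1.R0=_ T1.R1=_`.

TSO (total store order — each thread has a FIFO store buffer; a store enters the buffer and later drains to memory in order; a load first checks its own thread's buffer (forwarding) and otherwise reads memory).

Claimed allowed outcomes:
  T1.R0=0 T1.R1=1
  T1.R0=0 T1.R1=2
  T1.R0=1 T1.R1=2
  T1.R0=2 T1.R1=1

outcome vector order: (T1.R0,T1.R1)
under TSO → <0 1>; <0 2>; <1 1>; <1 2>; <2 1>
TSO∖claimed = {<1 1>}

missing: T1.R0=1 T1.R1=1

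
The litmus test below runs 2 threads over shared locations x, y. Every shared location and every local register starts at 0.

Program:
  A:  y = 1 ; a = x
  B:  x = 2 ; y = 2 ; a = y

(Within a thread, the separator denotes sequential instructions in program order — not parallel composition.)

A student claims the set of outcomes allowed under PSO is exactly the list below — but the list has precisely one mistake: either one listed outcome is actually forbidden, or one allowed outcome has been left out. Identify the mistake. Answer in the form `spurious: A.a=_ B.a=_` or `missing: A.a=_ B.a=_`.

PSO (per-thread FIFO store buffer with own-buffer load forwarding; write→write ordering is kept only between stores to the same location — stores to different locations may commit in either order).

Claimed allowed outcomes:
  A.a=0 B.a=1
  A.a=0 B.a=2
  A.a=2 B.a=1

outcome vector order: (A.a,B.a)
[PSO] allowed = {0/1 0/2 2/1 2/2}
PSO∖claimed = {2/2}

missing: A.a=2 B.a=2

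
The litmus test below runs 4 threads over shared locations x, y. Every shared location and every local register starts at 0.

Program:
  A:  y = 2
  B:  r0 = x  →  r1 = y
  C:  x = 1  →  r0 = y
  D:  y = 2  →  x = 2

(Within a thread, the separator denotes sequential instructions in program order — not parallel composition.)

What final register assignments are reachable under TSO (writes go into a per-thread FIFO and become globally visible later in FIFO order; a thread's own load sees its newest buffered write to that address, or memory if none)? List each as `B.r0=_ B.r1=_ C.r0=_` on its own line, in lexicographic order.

B.r0=0 B.r1=0 C.r0=0
B.r0=0 B.r1=0 C.r0=2
B.r0=0 B.r1=2 C.r0=0
B.r0=0 B.r1=2 C.r0=2
B.r0=1 B.r1=0 C.r0=0
B.r0=1 B.r1=0 C.r0=2
B.r0=1 B.r1=2 C.r0=0
B.r0=1 B.r1=2 C.r0=2
B.r0=2 B.r1=2 C.r0=0
B.r0=2 B.r1=2 C.r0=2

outcome vector order: (B.r0,B.r1,C.r0)
|TSO outcomes| = 10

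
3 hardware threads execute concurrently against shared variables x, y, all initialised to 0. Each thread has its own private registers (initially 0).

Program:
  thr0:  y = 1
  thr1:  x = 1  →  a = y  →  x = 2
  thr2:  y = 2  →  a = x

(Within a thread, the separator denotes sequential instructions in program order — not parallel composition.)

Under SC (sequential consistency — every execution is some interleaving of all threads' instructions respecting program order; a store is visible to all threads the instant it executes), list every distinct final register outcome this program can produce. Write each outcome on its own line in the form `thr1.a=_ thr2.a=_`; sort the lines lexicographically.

thr1.a=0 thr2.a=1
thr1.a=0 thr2.a=2
thr1.a=1 thr2.a=0
thr1.a=1 thr2.a=1
thr1.a=1 thr2.a=2
thr1.a=2 thr2.a=0
thr1.a=2 thr2.a=1
thr1.a=2 thr2.a=2

outcome vector order: (thr1.a,thr2.a)
|SC outcomes| = 8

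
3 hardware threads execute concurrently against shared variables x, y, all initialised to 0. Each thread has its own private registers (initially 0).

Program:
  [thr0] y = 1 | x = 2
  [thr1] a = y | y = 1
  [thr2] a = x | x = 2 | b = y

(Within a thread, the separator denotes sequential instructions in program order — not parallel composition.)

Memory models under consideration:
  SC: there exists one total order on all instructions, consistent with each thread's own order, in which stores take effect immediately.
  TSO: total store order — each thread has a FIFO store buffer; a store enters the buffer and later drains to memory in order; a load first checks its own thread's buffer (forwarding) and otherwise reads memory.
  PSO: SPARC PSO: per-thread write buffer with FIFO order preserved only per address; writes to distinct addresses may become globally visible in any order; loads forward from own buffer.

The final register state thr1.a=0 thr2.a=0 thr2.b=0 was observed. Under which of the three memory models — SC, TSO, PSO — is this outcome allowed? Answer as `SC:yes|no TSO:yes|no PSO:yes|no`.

SC:yes TSO:yes PSO:yes

outcome vector order: (thr1.a,thr2.a,thr2.b)
[SC] allowed = {(0,0,0) (0,0,1) (0,2,1) (1,0,0) (1,0,1) (1,2,1)}
[TSO] allowed = {(0,0,0) (0,0,1) (0,2,1) (1,0,0) (1,0,1) (1,2,1)}
[PSO] allowed = {(0,0,0) (0,0,1) (0,2,0) (0,2,1) (1,0,0) (1,0,1) (1,2,0) (1,2,1)}
target (0,0,0) ∈ {SC,TSO,PSO}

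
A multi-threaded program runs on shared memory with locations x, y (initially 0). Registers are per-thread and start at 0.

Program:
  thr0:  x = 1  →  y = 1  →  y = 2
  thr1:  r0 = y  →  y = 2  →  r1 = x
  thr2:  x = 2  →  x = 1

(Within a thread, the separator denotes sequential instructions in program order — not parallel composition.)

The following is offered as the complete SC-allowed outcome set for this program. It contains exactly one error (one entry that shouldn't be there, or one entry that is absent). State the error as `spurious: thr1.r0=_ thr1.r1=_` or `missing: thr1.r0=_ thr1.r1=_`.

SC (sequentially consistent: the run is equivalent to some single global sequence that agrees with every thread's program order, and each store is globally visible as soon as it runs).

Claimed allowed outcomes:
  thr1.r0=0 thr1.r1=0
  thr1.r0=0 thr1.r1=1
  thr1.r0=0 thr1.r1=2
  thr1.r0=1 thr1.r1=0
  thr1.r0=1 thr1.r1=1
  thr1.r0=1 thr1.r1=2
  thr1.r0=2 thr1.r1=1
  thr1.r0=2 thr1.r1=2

outcome vector order: (thr1.r0,thr1.r1)
under SC → 00 01 02 11 12 21 22
claimed∖SC = {10}

spurious: thr1.r0=1 thr1.r1=0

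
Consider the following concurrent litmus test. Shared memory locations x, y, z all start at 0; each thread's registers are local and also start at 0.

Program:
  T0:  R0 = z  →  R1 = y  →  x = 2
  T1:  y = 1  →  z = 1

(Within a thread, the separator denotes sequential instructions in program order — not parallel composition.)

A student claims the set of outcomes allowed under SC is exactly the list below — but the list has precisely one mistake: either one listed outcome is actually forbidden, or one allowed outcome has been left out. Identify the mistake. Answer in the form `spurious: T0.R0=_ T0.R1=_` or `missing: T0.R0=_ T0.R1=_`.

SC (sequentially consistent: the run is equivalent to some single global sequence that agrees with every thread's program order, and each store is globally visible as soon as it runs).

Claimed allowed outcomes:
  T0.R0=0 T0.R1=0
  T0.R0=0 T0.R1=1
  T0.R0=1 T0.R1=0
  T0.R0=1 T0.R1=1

outcome vector order: (T0.R0,T0.R1)
SC (3): 00, 01, 11
claimed∖SC = {10}

spurious: T0.R0=1 T0.R1=0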